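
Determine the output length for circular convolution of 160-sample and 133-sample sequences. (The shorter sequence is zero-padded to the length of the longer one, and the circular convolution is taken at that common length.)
Circular convolution (zero-padding the shorter input) has length max(m, n) = max(160, 133) = 160

160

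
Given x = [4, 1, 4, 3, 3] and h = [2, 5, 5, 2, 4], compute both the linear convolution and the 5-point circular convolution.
Linear: y_lin[0] = 4×2 = 8; y_lin[1] = 4×5 + 1×2 = 22; y_lin[2] = 4×5 + 1×5 + 4×2 = 33; y_lin[3] = 4×2 + 1×5 + 4×5 + 3×2 = 39; y_lin[4] = 4×4 + 1×2 + 4×5 + 3×5 + 3×2 = 59; y_lin[5] = 1×4 + 4×2 + 3×5 + 3×5 = 42; y_lin[6] = 4×4 + 3×2 + 3×5 = 37; y_lin[7] = 3×4 + 3×2 = 18; y_lin[8] = 3×4 = 12 → [8, 22, 33, 39, 59, 42, 37, 18, 12]. Circular (length 5): y[0] = 4×2 + 1×4 + 4×2 + 3×5 + 3×5 = 50; y[1] = 4×5 + 1×2 + 4×4 + 3×2 + 3×5 = 59; y[2] = 4×5 + 1×5 + 4×2 + 3×4 + 3×2 = 51; y[3] = 4×2 + 1×5 + 4×5 + 3×2 + 3×4 = 51; y[4] = 4×4 + 1×2 + 4×5 + 3×5 + 3×2 = 59 → [50, 59, 51, 51, 59]

Linear: [8, 22, 33, 39, 59, 42, 37, 18, 12], Circular: [50, 59, 51, 51, 59]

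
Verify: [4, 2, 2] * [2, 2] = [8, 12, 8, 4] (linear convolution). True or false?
Recompute linear convolution of [4, 2, 2] and [2, 2]: y[0] = 4×2 = 8; y[1] = 4×2 + 2×2 = 12; y[2] = 2×2 + 2×2 = 8; y[3] = 2×2 = 4 → [8, 12, 8, 4]. Given [8, 12, 8, 4] matches, so answer: Yes

Yes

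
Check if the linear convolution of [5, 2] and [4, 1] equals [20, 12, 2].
Recompute linear convolution of [5, 2] and [4, 1]: y[0] = 5×4 = 20; y[1] = 5×1 + 2×4 = 13; y[2] = 2×1 = 2 → [20, 13, 2]. Compare to given [20, 12, 2]: they differ at index 1: given 12, correct 13, so answer: No

No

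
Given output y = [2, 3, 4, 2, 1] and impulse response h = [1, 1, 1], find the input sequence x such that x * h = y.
Deconvolve y=[2, 3, 4, 2, 1] by h=[1, 1, 1]. Since h[0]=1, solve forward: x[0] = y[0] / 1 = 2; x[1] = (y[1] - 2×1) / 1 = 1; x[2] = (y[2] - 1×1 - 2×1) / 1 = 1. So x = [2, 1, 1]. Check by forward convolution: y[0] = 2×1 = 2; y[1] = 2×1 + 1×1 = 3; y[2] = 2×1 + 1×1 + 1×1 = 4; y[3] = 1×1 + 1×1 = 2; y[4] = 1×1 = 1

[2, 1, 1]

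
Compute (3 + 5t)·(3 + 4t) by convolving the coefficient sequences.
Ascending coefficients: a = [3, 5], b = [3, 4]. c[0] = 3×3 = 9; c[1] = 3×4 + 5×3 = 27; c[2] = 5×4 = 20. Result coefficients: [9, 27, 20] → 9 + 27t + 20t^2

9 + 27t + 20t^2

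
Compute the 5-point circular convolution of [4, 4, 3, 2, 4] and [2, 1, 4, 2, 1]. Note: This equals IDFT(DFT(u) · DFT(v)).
Either evaluate y[k] = Σ_j u[j]·v[(k-j) mod 5] directly, or use IDFT(DFT(u) · DFT(v)). y[0] = 4×2 + 4×1 + 3×2 + 2×4 + 4×1 = 30; y[1] = 4×1 + 4×2 + 3×1 + 2×2 + 4×4 = 35; y[2] = 4×4 + 4×1 + 3×2 + 2×1 + 4×2 = 36; y[3] = 4×2 + 4×4 + 3×1 + 2×2 + 4×1 = 35; y[4] = 4×1 + 4×2 + 3×4 + 2×1 + 4×2 = 34. Result: [30, 35, 36, 35, 34]

[30, 35, 36, 35, 34]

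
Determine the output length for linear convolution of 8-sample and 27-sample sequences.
Linear/full convolution length: m + n - 1 = 8 + 27 - 1 = 34

34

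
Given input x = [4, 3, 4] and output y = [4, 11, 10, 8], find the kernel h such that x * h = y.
Output length 4 = len(x) + len(h) - 1 ⇒ len(h) = 2. Solve h forward using h[k] = (y[k] - Σ_{i≥1} x[i]·h[k-i]) / x[0]: h[0] = y[0] / x[0] = 4 / 4 = 1; h[1] = (y[1] - 3×1) / x[0] = (11 - 3×1) / 4 = 2. So h = [1, 2]. Forward-check [4, 3, 4] * [1, 2]: y[0] = 4×1 = 4; y[1] = 4×2 + 3×1 = 11; y[2] = 3×2 + 4×1 = 10; y[3] = 4×2 = 8 → [4, 11, 10, 8] ✓

[1, 2]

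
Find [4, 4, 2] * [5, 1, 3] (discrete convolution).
y[0] = 4×5 = 20; y[1] = 4×1 + 4×5 = 24; y[2] = 4×3 + 4×1 + 2×5 = 26; y[3] = 4×3 + 2×1 = 14; y[4] = 2×3 = 6

[20, 24, 26, 14, 6]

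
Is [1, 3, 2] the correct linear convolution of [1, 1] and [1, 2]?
Recompute linear convolution of [1, 1] and [1, 2]: y[0] = 1×1 = 1; y[1] = 1×2 + 1×1 = 3; y[2] = 1×2 = 2 → [1, 3, 2]. Given [1, 3, 2] matches, so answer: Yes

Yes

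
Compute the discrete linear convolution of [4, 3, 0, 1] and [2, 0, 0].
y[0] = 4×2 = 8; y[1] = 4×0 + 3×2 = 6; y[2] = 4×0 + 3×0 + 0×2 = 0; y[3] = 3×0 + 0×0 + 1×2 = 2; y[4] = 0×0 + 1×0 = 0; y[5] = 1×0 = 0

[8, 6, 0, 2, 0, 0]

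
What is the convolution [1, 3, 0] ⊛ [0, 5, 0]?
y[0] = 1×0 = 0; y[1] = 1×5 + 3×0 = 5; y[2] = 1×0 + 3×5 + 0×0 = 15; y[3] = 3×0 + 0×5 = 0; y[4] = 0×0 = 0

[0, 5, 15, 0, 0]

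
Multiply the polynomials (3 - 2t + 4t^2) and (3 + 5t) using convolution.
Ascending coefficients: a = [3, -2, 4], b = [3, 5]. c[0] = 3×3 = 9; c[1] = 3×5 + -2×3 = 9; c[2] = -2×5 + 4×3 = 2; c[3] = 4×5 = 20. Result coefficients: [9, 9, 2, 20] → 9 + 9t + 2t^2 + 20t^3

9 + 9t + 2t^2 + 20t^3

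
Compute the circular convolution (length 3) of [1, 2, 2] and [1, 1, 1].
Use y[k] = Σ_j s[j]·t[(k-j) mod 3]. y[0] = 1×1 + 2×1 + 2×1 = 5; y[1] = 1×1 + 2×1 + 2×1 = 5; y[2] = 1×1 + 2×1 + 2×1 = 5. Result: [5, 5, 5]

[5, 5, 5]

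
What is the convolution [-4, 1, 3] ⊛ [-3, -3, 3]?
y[0] = -4×-3 = 12; y[1] = -4×-3 + 1×-3 = 9; y[2] = -4×3 + 1×-3 + 3×-3 = -24; y[3] = 1×3 + 3×-3 = -6; y[4] = 3×3 = 9

[12, 9, -24, -6, 9]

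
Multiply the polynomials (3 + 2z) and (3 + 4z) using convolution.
Ascending coefficients: a = [3, 2], b = [3, 4]. c[0] = 3×3 = 9; c[1] = 3×4 + 2×3 = 18; c[2] = 2×4 = 8. Result coefficients: [9, 18, 8] → 9 + 18z + 8z^2

9 + 18z + 8z^2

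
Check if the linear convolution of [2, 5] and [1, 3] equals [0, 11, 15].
Recompute linear convolution of [2, 5] and [1, 3]: y[0] = 2×1 = 2; y[1] = 2×3 + 5×1 = 11; y[2] = 5×3 = 15 → [2, 11, 15]. Compare to given [0, 11, 15]: they differ at index 0: given 0, correct 2, so answer: No

No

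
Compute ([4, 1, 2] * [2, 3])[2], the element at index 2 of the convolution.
Use y[k] = Σ_i a[i]·b[k-i] at k=2. y[2] = 1×3 + 2×2 = 7

7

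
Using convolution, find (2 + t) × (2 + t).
Ascending coefficients: a = [2, 1], b = [2, 1]. c[0] = 2×2 = 4; c[1] = 2×1 + 1×2 = 4; c[2] = 1×1 = 1. Result coefficients: [4, 4, 1] → 4 + 4t + t^2

4 + 4t + t^2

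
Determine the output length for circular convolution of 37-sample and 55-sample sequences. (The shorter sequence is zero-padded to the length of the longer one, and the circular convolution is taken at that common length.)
Circular convolution (zero-padding the shorter input) has length max(m, n) = max(37, 55) = 55

55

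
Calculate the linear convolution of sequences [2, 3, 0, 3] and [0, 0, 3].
y[0] = 2×0 = 0; y[1] = 2×0 + 3×0 = 0; y[2] = 2×3 + 3×0 + 0×0 = 6; y[3] = 3×3 + 0×0 + 3×0 = 9; y[4] = 0×3 + 3×0 = 0; y[5] = 3×3 = 9

[0, 0, 6, 9, 0, 9]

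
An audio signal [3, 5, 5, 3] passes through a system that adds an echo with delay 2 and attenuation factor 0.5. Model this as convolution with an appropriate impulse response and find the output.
Direct-path + delayed-attenuated-path model → impulse response h = [1, 0, 0.5] (1 at lag 0, 0.5 at lag 2). Output y[n] = x[n] + 0.5·x[n - 2] (with x[n] = 0 outside 0..3): y[0] = 3 + 0.5×0 = 3; y[1] = 5 + 0.5×0 = 5; y[2] = 5 + 0.5×3 = 6.5; y[3] = 3 + 0.5×5 = 5.5; y[4] = 0 + 0.5×5 = 2.5; y[5] = 0 + 0.5×3 = 1.5. So y = [3, 5, 6.5, 5.5, 2.5, 1.5]

[3, 5, 6.5, 5.5, 2.5, 1.5]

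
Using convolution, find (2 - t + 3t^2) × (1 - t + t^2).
Ascending coefficients: a = [2, -1, 3], b = [1, -1, 1]. c[0] = 2×1 = 2; c[1] = 2×-1 + -1×1 = -3; c[2] = 2×1 + -1×-1 + 3×1 = 6; c[3] = -1×1 + 3×-1 = -4; c[4] = 3×1 = 3. Result coefficients: [2, -3, 6, -4, 3] → 2 - 3t + 6t^2 - 4t^3 + 3t^4

2 - 3t + 6t^2 - 4t^3 + 3t^4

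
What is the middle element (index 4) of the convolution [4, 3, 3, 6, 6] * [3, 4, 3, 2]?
Use y[k] = Σ_i a[i]·b[k-i] at k=4. y[4] = 3×2 + 3×3 + 6×4 + 6×3 = 57

57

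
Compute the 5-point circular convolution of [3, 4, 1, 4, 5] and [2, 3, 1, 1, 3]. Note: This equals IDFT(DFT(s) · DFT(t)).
Either evaluate y[k] = Σ_j s[j]·t[(k-j) mod 5] directly, or use IDFT(DFT(s) · DFT(t)). y[0] = 3×2 + 4×3 + 1×1 + 4×1 + 5×3 = 38; y[1] = 3×3 + 4×2 + 1×3 + 4×1 + 5×1 = 29; y[2] = 3×1 + 4×3 + 1×2 + 4×3 + 5×1 = 34; y[3] = 3×1 + 4×1 + 1×3 + 4×2 + 5×3 = 33; y[4] = 3×3 + 4×1 + 1×1 + 4×3 + 5×2 = 36. Result: [38, 29, 34, 33, 36]

[38, 29, 34, 33, 36]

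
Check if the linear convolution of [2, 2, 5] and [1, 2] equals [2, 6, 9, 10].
Recompute linear convolution of [2, 2, 5] and [1, 2]: y[0] = 2×1 = 2; y[1] = 2×2 + 2×1 = 6; y[2] = 2×2 + 5×1 = 9; y[3] = 5×2 = 10 → [2, 6, 9, 10]. Given [2, 6, 9, 10] matches, so answer: Yes

Yes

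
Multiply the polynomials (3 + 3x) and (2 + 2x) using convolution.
Ascending coefficients: a = [3, 3], b = [2, 2]. c[0] = 3×2 = 6; c[1] = 3×2 + 3×2 = 12; c[2] = 3×2 = 6. Result coefficients: [6, 12, 6] → 6 + 12x + 6x^2

6 + 12x + 6x^2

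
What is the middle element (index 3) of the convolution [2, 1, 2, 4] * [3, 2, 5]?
Use y[k] = Σ_i a[i]·b[k-i] at k=3. y[3] = 1×5 + 2×2 + 4×3 = 21

21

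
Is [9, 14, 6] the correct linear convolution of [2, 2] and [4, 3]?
Recompute linear convolution of [2, 2] and [4, 3]: y[0] = 2×4 = 8; y[1] = 2×3 + 2×4 = 14; y[2] = 2×3 = 6 → [8, 14, 6]. Compare to given [9, 14, 6]: they differ at index 0: given 9, correct 8, so answer: No

No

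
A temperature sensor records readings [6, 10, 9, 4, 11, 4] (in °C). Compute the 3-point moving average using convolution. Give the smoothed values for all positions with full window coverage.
3-point moving average kernel = [1, 1, 1]. Apply in 'valid' mode (full window coverage): avg[0] = (6 + 10 + 9) / 3 = 8.33; avg[1] = (10 + 9 + 4) / 3 = 7.67; avg[2] = (9 + 4 + 11) / 3 = 8.0; avg[3] = (4 + 11 + 4) / 3 = 6.33. Smoothed values: [8.33, 7.67, 8.0, 6.33]

[8.33, 7.67, 8.0, 6.33]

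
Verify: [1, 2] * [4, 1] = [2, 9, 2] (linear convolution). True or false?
Recompute linear convolution of [1, 2] and [4, 1]: y[0] = 1×4 = 4; y[1] = 1×1 + 2×4 = 9; y[2] = 2×1 = 2 → [4, 9, 2]. Compare to given [2, 9, 2]: they differ at index 0: given 2, correct 4, so answer: No

No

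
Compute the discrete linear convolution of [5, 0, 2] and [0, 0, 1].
y[0] = 5×0 = 0; y[1] = 5×0 + 0×0 = 0; y[2] = 5×1 + 0×0 + 2×0 = 5; y[3] = 0×1 + 2×0 = 0; y[4] = 2×1 = 2

[0, 0, 5, 0, 2]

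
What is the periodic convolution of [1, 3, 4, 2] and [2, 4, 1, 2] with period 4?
Use y[k] = Σ_j f[j]·g[(k-j) mod 4]. y[0] = 1×2 + 3×2 + 4×1 + 2×4 = 20; y[1] = 1×4 + 3×2 + 4×2 + 2×1 = 20; y[2] = 1×1 + 3×4 + 4×2 + 2×2 = 25; y[3] = 1×2 + 3×1 + 4×4 + 2×2 = 25. Result: [20, 20, 25, 25]

[20, 20, 25, 25]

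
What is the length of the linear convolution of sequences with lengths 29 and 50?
Linear/full convolution length: m + n - 1 = 29 + 50 - 1 = 78

78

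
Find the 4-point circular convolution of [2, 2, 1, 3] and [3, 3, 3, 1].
Use y[k] = Σ_j x[j]·h[(k-j) mod 4]. y[0] = 2×3 + 2×1 + 1×3 + 3×3 = 20; y[1] = 2×3 + 2×3 + 1×1 + 3×3 = 22; y[2] = 2×3 + 2×3 + 1×3 + 3×1 = 18; y[3] = 2×1 + 2×3 + 1×3 + 3×3 = 20. Result: [20, 22, 18, 20]

[20, 22, 18, 20]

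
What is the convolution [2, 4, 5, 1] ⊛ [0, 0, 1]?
y[0] = 2×0 = 0; y[1] = 2×0 + 4×0 = 0; y[2] = 2×1 + 4×0 + 5×0 = 2; y[3] = 4×1 + 5×0 + 1×0 = 4; y[4] = 5×1 + 1×0 = 5; y[5] = 1×1 = 1

[0, 0, 2, 4, 5, 1]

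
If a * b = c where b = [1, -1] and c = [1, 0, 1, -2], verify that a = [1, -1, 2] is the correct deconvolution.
Forward-compute [1, -1, 2] * [1, -1]: c[0] = 1×1 = 1; c[1] = 1×-1 + -1×1 = -2; c[2] = -1×-1 + 2×1 = 3; c[3] = 2×-1 = -2 → [1, -2, 3, -2]. Does not match given c = [1, 0, 1, -2].

Not verified. [1, -1, 2] * [1, -1] = [1, -2, 3, -2], which differs from [1, 0, 1, -2] at index 1.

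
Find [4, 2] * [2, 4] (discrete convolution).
y[0] = 4×2 = 8; y[1] = 4×4 + 2×2 = 20; y[2] = 2×4 = 8

[8, 20, 8]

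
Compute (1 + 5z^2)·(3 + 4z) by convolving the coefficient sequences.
Ascending coefficients: a = [1, 0, 5], b = [3, 4]. c[0] = 1×3 = 3; c[1] = 1×4 + 0×3 = 4; c[2] = 0×4 + 5×3 = 15; c[3] = 5×4 = 20. Result coefficients: [3, 4, 15, 20] → 3 + 4z + 15z^2 + 20z^3

3 + 4z + 15z^2 + 20z^3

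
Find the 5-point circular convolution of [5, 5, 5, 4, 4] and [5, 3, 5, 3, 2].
Use y[k] = Σ_j s[j]·t[(k-j) mod 5]. y[0] = 5×5 + 5×2 + 5×3 + 4×5 + 4×3 = 82; y[1] = 5×3 + 5×5 + 5×2 + 4×3 + 4×5 = 82; y[2] = 5×5 + 5×3 + 5×5 + 4×2 + 4×3 = 85; y[3] = 5×3 + 5×5 + 5×3 + 4×5 + 4×2 = 83; y[4] = 5×2 + 5×3 + 5×5 + 4×3 + 4×5 = 82. Result: [82, 82, 85, 83, 82]

[82, 82, 85, 83, 82]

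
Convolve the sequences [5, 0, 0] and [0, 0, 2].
y[0] = 5×0 = 0; y[1] = 5×0 + 0×0 = 0; y[2] = 5×2 + 0×0 + 0×0 = 10; y[3] = 0×2 + 0×0 = 0; y[4] = 0×2 = 0

[0, 0, 10, 0, 0]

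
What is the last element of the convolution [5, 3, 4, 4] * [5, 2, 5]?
Use y[k] = Σ_i a[i]·b[k-i] at k=5. y[5] = 4×5 = 20

20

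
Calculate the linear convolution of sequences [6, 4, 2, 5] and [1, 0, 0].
y[0] = 6×1 = 6; y[1] = 6×0 + 4×1 = 4; y[2] = 6×0 + 4×0 + 2×1 = 2; y[3] = 4×0 + 2×0 + 5×1 = 5; y[4] = 2×0 + 5×0 = 0; y[5] = 5×0 = 0

[6, 4, 2, 5, 0, 0]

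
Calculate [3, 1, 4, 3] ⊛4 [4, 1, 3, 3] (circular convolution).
Use y[k] = Σ_j f[j]·g[(k-j) mod 4]. y[0] = 3×4 + 1×3 + 4×3 + 3×1 = 30; y[1] = 3×1 + 1×4 + 4×3 + 3×3 = 28; y[2] = 3×3 + 1×1 + 4×4 + 3×3 = 35; y[3] = 3×3 + 1×3 + 4×1 + 3×4 = 28. Result: [30, 28, 35, 28]

[30, 28, 35, 28]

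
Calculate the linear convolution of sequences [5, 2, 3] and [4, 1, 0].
y[0] = 5×4 = 20; y[1] = 5×1 + 2×4 = 13; y[2] = 5×0 + 2×1 + 3×4 = 14; y[3] = 2×0 + 3×1 = 3; y[4] = 3×0 = 0

[20, 13, 14, 3, 0]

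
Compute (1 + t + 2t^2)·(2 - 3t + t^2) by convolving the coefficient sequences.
Ascending coefficients: a = [1, 1, 2], b = [2, -3, 1]. c[0] = 1×2 = 2; c[1] = 1×-3 + 1×2 = -1; c[2] = 1×1 + 1×-3 + 2×2 = 2; c[3] = 1×1 + 2×-3 = -5; c[4] = 2×1 = 2. Result coefficients: [2, -1, 2, -5, 2] → 2 - t + 2t^2 - 5t^3 + 2t^4

2 - t + 2t^2 - 5t^3 + 2t^4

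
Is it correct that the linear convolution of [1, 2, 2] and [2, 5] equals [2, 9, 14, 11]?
Recompute linear convolution of [1, 2, 2] and [2, 5]: y[0] = 1×2 = 2; y[1] = 1×5 + 2×2 = 9; y[2] = 2×5 + 2×2 = 14; y[3] = 2×5 = 10 → [2, 9, 14, 10]. Compare to given [2, 9, 14, 11]: they differ at index 3: given 11, correct 10, so answer: No

No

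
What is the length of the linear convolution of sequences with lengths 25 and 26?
Linear/full convolution length: m + n - 1 = 25 + 26 - 1 = 50

50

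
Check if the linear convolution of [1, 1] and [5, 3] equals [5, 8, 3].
Recompute linear convolution of [1, 1] and [5, 3]: y[0] = 1×5 = 5; y[1] = 1×3 + 1×5 = 8; y[2] = 1×3 = 3 → [5, 8, 3]. Given [5, 8, 3] matches, so answer: Yes

Yes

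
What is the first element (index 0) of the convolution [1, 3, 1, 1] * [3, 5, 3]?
Use y[k] = Σ_i a[i]·b[k-i] at k=0. y[0] = 1×3 = 3

3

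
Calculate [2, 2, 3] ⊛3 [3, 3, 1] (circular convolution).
Use y[k] = Σ_j s[j]·t[(k-j) mod 3]. y[0] = 2×3 + 2×1 + 3×3 = 17; y[1] = 2×3 + 2×3 + 3×1 = 15; y[2] = 2×1 + 2×3 + 3×3 = 17. Result: [17, 15, 17]

[17, 15, 17]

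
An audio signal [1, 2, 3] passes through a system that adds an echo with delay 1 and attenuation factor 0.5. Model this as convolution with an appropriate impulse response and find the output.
Direct-path + delayed-attenuated-path model → impulse response h = [1, 0.5] (1 at lag 0, 0.5 at lag 1). Output y[n] = x[n] + 0.5·x[n - 1] (with x[n] = 0 outside 0..2): y[0] = 1 + 0.5×0 = 1; y[1] = 2 + 0.5×1 = 2.5; y[2] = 3 + 0.5×2 = 4.0; y[3] = 0 + 0.5×3 = 1.5. So y = [1, 2.5, 4.0, 1.5]

[1, 2.5, 4.0, 1.5]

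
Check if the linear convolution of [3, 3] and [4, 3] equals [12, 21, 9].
Recompute linear convolution of [3, 3] and [4, 3]: y[0] = 3×4 = 12; y[1] = 3×3 + 3×4 = 21; y[2] = 3×3 = 9 → [12, 21, 9]. Given [12, 21, 9] matches, so answer: Yes

Yes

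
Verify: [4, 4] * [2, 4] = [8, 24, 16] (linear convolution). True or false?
Recompute linear convolution of [4, 4] and [2, 4]: y[0] = 4×2 = 8; y[1] = 4×4 + 4×2 = 24; y[2] = 4×4 = 16 → [8, 24, 16]. Given [8, 24, 16] matches, so answer: Yes

Yes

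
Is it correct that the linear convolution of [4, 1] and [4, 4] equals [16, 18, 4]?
Recompute linear convolution of [4, 1] and [4, 4]: y[0] = 4×4 = 16; y[1] = 4×4 + 1×4 = 20; y[2] = 1×4 = 4 → [16, 20, 4]. Compare to given [16, 18, 4]: they differ at index 1: given 18, correct 20, so answer: No

No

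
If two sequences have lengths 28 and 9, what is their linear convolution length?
Linear/full convolution length: m + n - 1 = 28 + 9 - 1 = 36

36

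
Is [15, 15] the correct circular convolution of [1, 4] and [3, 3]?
Recompute circular convolution of [1, 4] and [3, 3]: y[0] = 1×3 + 4×3 = 15; y[1] = 1×3 + 4×3 = 15 → [15, 15]. Given [15, 15] matches, so answer: Yes

Yes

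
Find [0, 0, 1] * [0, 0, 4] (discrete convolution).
y[0] = 0×0 = 0; y[1] = 0×0 + 0×0 = 0; y[2] = 0×4 + 0×0 + 1×0 = 0; y[3] = 0×4 + 1×0 = 0; y[4] = 1×4 = 4

[0, 0, 0, 0, 4]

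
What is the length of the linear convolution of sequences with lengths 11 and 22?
Linear/full convolution length: m + n - 1 = 11 + 22 - 1 = 32

32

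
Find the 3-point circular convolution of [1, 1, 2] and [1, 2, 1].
Use y[k] = Σ_j u[j]·v[(k-j) mod 3]. y[0] = 1×1 + 1×1 + 2×2 = 6; y[1] = 1×2 + 1×1 + 2×1 = 5; y[2] = 1×1 + 1×2 + 2×1 = 5. Result: [6, 5, 5]

[6, 5, 5]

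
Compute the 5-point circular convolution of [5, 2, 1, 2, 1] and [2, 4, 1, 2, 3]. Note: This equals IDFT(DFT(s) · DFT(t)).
Either evaluate y[k] = Σ_j s[j]·t[(k-j) mod 5] directly, or use IDFT(DFT(s) · DFT(t)). y[0] = 5×2 + 2×3 + 1×2 + 2×1 + 1×4 = 24; y[1] = 5×4 + 2×2 + 1×3 + 2×2 + 1×1 = 32; y[2] = 5×1 + 2×4 + 1×2 + 2×3 + 1×2 = 23; y[3] = 5×2 + 2×1 + 1×4 + 2×2 + 1×3 = 23; y[4] = 5×3 + 2×2 + 1×1 + 2×4 + 1×2 = 30. Result: [24, 32, 23, 23, 30]

[24, 32, 23, 23, 30]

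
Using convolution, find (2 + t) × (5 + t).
Ascending coefficients: a = [2, 1], b = [5, 1]. c[0] = 2×5 = 10; c[1] = 2×1 + 1×5 = 7; c[2] = 1×1 = 1. Result coefficients: [10, 7, 1] → 10 + 7t + t^2

10 + 7t + t^2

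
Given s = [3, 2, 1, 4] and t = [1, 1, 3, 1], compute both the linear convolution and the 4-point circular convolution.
Linear: y_lin[0] = 3×1 = 3; y_lin[1] = 3×1 + 2×1 = 5; y_lin[2] = 3×3 + 2×1 + 1×1 = 12; y_lin[3] = 3×1 + 2×3 + 1×1 + 4×1 = 14; y_lin[4] = 2×1 + 1×3 + 4×1 = 9; y_lin[5] = 1×1 + 4×3 = 13; y_lin[6] = 4×1 = 4 → [3, 5, 12, 14, 9, 13, 4]. Circular (length 4): y[0] = 3×1 + 2×1 + 1×3 + 4×1 = 12; y[1] = 3×1 + 2×1 + 1×1 + 4×3 = 18; y[2] = 3×3 + 2×1 + 1×1 + 4×1 = 16; y[3] = 3×1 + 2×3 + 1×1 + 4×1 = 14 → [12, 18, 16, 14]

Linear: [3, 5, 12, 14, 9, 13, 4], Circular: [12, 18, 16, 14]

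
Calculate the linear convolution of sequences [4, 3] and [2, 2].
y[0] = 4×2 = 8; y[1] = 4×2 + 3×2 = 14; y[2] = 3×2 = 6

[8, 14, 6]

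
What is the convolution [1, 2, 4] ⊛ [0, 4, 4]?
y[0] = 1×0 = 0; y[1] = 1×4 + 2×0 = 4; y[2] = 1×4 + 2×4 + 4×0 = 12; y[3] = 2×4 + 4×4 = 24; y[4] = 4×4 = 16

[0, 4, 12, 24, 16]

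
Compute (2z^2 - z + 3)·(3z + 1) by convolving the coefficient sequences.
Ascending coefficients: a = [3, -1, 2], b = [1, 3]. c[0] = 3×1 = 3; c[1] = 3×3 + -1×1 = 8; c[2] = -1×3 + 2×1 = -1; c[3] = 2×3 = 6. Result coefficients: [3, 8, -1, 6] → 6z^3 - z^2 + 8z + 3

6z^3 - z^2 + 8z + 3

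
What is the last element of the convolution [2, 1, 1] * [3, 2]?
Use y[k] = Σ_i a[i]·b[k-i] at k=3. y[3] = 1×2 = 2

2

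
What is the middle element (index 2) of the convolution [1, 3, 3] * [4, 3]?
Use y[k] = Σ_i a[i]·b[k-i] at k=2. y[2] = 3×3 + 3×4 = 21

21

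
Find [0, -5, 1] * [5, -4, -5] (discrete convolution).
y[0] = 0×5 = 0; y[1] = 0×-4 + -5×5 = -25; y[2] = 0×-5 + -5×-4 + 1×5 = 25; y[3] = -5×-5 + 1×-4 = 21; y[4] = 1×-5 = -5

[0, -25, 25, 21, -5]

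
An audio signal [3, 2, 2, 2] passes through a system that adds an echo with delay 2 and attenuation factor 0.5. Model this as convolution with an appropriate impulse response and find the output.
Direct-path + delayed-attenuated-path model → impulse response h = [1, 0, 0.5] (1 at lag 0, 0.5 at lag 2). Output y[n] = x[n] + 0.5·x[n - 2] (with x[n] = 0 outside 0..3): y[0] = 3 + 0.5×0 = 3; y[1] = 2 + 0.5×0 = 2; y[2] = 2 + 0.5×3 = 3.5; y[3] = 2 + 0.5×2 = 3.0; y[4] = 0 + 0.5×2 = 1.0; y[5] = 0 + 0.5×2 = 1.0. So y = [3, 2, 3.5, 3.0, 1.0, 1.0]

[3, 2, 3.5, 3.0, 1.0, 1.0]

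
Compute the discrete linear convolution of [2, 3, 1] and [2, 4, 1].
y[0] = 2×2 = 4; y[1] = 2×4 + 3×2 = 14; y[2] = 2×1 + 3×4 + 1×2 = 16; y[3] = 3×1 + 1×4 = 7; y[4] = 1×1 = 1

[4, 14, 16, 7, 1]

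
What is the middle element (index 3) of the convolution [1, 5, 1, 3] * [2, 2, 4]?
Use y[k] = Σ_i a[i]·b[k-i] at k=3. y[3] = 5×4 + 1×2 + 3×2 = 28

28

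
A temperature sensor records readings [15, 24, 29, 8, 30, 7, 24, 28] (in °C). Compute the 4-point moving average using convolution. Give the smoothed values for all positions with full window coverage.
4-point moving average kernel = [1, 1, 1, 1]. Apply in 'valid' mode (full window coverage): avg[0] = (15 + 24 + 29 + 8) / 4 = 19.0; avg[1] = (24 + 29 + 8 + 30) / 4 = 22.75; avg[2] = (29 + 8 + 30 + 7) / 4 = 18.5; avg[3] = (8 + 30 + 7 + 24) / 4 = 17.25; avg[4] = (30 + 7 + 24 + 28) / 4 = 22.25. Smoothed values: [19.0, 22.75, 18.5, 17.25, 22.25]

[19.0, 22.75, 18.5, 17.25, 22.25]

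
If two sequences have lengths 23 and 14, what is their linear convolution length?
Linear/full convolution length: m + n - 1 = 23 + 14 - 1 = 36

36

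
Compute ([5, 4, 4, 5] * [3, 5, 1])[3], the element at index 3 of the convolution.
Use y[k] = Σ_i a[i]·b[k-i] at k=3. y[3] = 4×1 + 4×5 + 5×3 = 39

39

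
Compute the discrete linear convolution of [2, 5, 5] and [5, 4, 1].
y[0] = 2×5 = 10; y[1] = 2×4 + 5×5 = 33; y[2] = 2×1 + 5×4 + 5×5 = 47; y[3] = 5×1 + 5×4 = 25; y[4] = 5×1 = 5

[10, 33, 47, 25, 5]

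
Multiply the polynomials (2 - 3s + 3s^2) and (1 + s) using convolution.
Ascending coefficients: a = [2, -3, 3], b = [1, 1]. c[0] = 2×1 = 2; c[1] = 2×1 + -3×1 = -1; c[2] = -3×1 + 3×1 = 0; c[3] = 3×1 = 3. Result coefficients: [2, -1, 0, 3] → 2 - s + 3s^3

2 - s + 3s^3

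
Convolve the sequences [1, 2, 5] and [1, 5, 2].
y[0] = 1×1 = 1; y[1] = 1×5 + 2×1 = 7; y[2] = 1×2 + 2×5 + 5×1 = 17; y[3] = 2×2 + 5×5 = 29; y[4] = 5×2 = 10

[1, 7, 17, 29, 10]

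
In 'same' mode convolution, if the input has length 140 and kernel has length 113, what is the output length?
'Same' mode returns an output with the same length as the input: 140

140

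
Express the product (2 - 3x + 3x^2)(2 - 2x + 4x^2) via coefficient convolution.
Ascending coefficients: a = [2, -3, 3], b = [2, -2, 4]. c[0] = 2×2 = 4; c[1] = 2×-2 + -3×2 = -10; c[2] = 2×4 + -3×-2 + 3×2 = 20; c[3] = -3×4 + 3×-2 = -18; c[4] = 3×4 = 12. Result coefficients: [4, -10, 20, -18, 12] → 4 - 10x + 20x^2 - 18x^3 + 12x^4

4 - 10x + 20x^2 - 18x^3 + 12x^4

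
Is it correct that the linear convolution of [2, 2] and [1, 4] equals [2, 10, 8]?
Recompute linear convolution of [2, 2] and [1, 4]: y[0] = 2×1 = 2; y[1] = 2×4 + 2×1 = 10; y[2] = 2×4 = 8 → [2, 10, 8]. Given [2, 10, 8] matches, so answer: Yes

Yes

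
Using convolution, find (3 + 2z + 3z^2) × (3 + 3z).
Ascending coefficients: a = [3, 2, 3], b = [3, 3]. c[0] = 3×3 = 9; c[1] = 3×3 + 2×3 = 15; c[2] = 2×3 + 3×3 = 15; c[3] = 3×3 = 9. Result coefficients: [9, 15, 15, 9] → 9 + 15z + 15z^2 + 9z^3

9 + 15z + 15z^2 + 9z^3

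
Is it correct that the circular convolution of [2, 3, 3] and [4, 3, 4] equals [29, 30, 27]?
Recompute circular convolution of [2, 3, 3] and [4, 3, 4]: y[0] = 2×4 + 3×4 + 3×3 = 29; y[1] = 2×3 + 3×4 + 3×4 = 30; y[2] = 2×4 + 3×3 + 3×4 = 29 → [29, 30, 29]. Compare to given [29, 30, 27]: they differ at index 2: given 27, correct 29, so answer: No

No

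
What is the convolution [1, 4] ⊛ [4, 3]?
y[0] = 1×4 = 4; y[1] = 1×3 + 4×4 = 19; y[2] = 4×3 = 12

[4, 19, 12]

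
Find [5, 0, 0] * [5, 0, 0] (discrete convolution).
y[0] = 5×5 = 25; y[1] = 5×0 + 0×5 = 0; y[2] = 5×0 + 0×0 + 0×5 = 0; y[3] = 0×0 + 0×0 = 0; y[4] = 0×0 = 0

[25, 0, 0, 0, 0]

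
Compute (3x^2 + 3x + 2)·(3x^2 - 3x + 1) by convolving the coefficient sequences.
Ascending coefficients: a = [2, 3, 3], b = [1, -3, 3]. c[0] = 2×1 = 2; c[1] = 2×-3 + 3×1 = -3; c[2] = 2×3 + 3×-3 + 3×1 = 0; c[3] = 3×3 + 3×-3 = 0; c[4] = 3×3 = 9. Result coefficients: [2, -3, 0, 0, 9] → 9x^4 - 3x + 2

9x^4 - 3x + 2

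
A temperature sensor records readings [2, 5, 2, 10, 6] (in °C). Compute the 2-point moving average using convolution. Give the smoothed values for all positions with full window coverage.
2-point moving average kernel = [1, 1]. Apply in 'valid' mode (full window coverage): avg[0] = (2 + 5) / 2 = 3.5; avg[1] = (5 + 2) / 2 = 3.5; avg[2] = (2 + 10) / 2 = 6.0; avg[3] = (10 + 6) / 2 = 8.0. Smoothed values: [3.5, 3.5, 6.0, 8.0]

[3.5, 3.5, 6.0, 8.0]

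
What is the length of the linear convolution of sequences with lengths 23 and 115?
Linear/full convolution length: m + n - 1 = 23 + 115 - 1 = 137

137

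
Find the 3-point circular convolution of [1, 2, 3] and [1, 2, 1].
Use y[k] = Σ_j f[j]·g[(k-j) mod 3]. y[0] = 1×1 + 2×1 + 3×2 = 9; y[1] = 1×2 + 2×1 + 3×1 = 7; y[2] = 1×1 + 2×2 + 3×1 = 8. Result: [9, 7, 8]

[9, 7, 8]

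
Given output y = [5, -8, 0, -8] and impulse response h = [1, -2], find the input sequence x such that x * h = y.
Deconvolve y=[5, -8, 0, -8] by h=[1, -2]. Since h[0]=1, solve forward: x[0] = y[0] / 1 = 5; x[1] = (y[1] - 5×-2) / 1 = 2; x[2] = (y[2] - 2×-2) / 1 = 4. So x = [5, 2, 4]. Check by forward convolution: y[0] = 5×1 = 5; y[1] = 5×-2 + 2×1 = -8; y[2] = 2×-2 + 4×1 = 0; y[3] = 4×-2 = -8

[5, 2, 4]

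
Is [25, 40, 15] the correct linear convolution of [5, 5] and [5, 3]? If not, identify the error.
Recompute linear convolution of [5, 5] and [5, 3]: y[0] = 5×5 = 25; y[1] = 5×3 + 5×5 = 40; y[2] = 5×3 = 15 → [25, 40, 15]. Given [25, 40, 15] matches, so answer: Yes

Yes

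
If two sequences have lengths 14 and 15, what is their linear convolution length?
Linear/full convolution length: m + n - 1 = 14 + 15 - 1 = 28

28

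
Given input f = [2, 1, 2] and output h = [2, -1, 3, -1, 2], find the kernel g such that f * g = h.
Output length 5 = len(f) + len(g) - 1 ⇒ len(g) = 3. Solve g forward using g[k] = (h[k] - Σ_{i≥1} f[i]·g[k-i]) / f[0]: g[0] = h[0] / f[0] = 2 / 2 = 1; g[1] = (h[1] - 1×1) / f[0] = (-1 - 1×1) / 2 = -1; g[2] = (h[2] - 1×-1 - 2×1) / f[0] = (3 - 1×-1 - 2×1) / 2 = 1. So g = [1, -1, 1]. Forward-check [2, 1, 2] * [1, -1, 1]: h[0] = 2×1 = 2; h[1] = 2×-1 + 1×1 = -1; h[2] = 2×1 + 1×-1 + 2×1 = 3; h[3] = 1×1 + 2×-1 = -1; h[4] = 2×1 = 2 → [2, -1, 3, -1, 2] ✓

[1, -1, 1]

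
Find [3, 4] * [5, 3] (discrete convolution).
y[0] = 3×5 = 15; y[1] = 3×3 + 4×5 = 29; y[2] = 4×3 = 12

[15, 29, 12]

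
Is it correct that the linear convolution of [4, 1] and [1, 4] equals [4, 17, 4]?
Recompute linear convolution of [4, 1] and [1, 4]: y[0] = 4×1 = 4; y[1] = 4×4 + 1×1 = 17; y[2] = 1×4 = 4 → [4, 17, 4]. Given [4, 17, 4] matches, so answer: Yes

Yes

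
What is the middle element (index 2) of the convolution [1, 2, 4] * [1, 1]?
Use y[k] = Σ_i a[i]·b[k-i] at k=2. y[2] = 2×1 + 4×1 = 6

6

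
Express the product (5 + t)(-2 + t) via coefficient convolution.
Ascending coefficients: a = [5, 1], b = [-2, 1]. c[0] = 5×-2 = -10; c[1] = 5×1 + 1×-2 = 3; c[2] = 1×1 = 1. Result coefficients: [-10, 3, 1] → -10 + 3t + t^2

-10 + 3t + t^2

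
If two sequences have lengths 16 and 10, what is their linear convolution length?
Linear/full convolution length: m + n - 1 = 16 + 10 - 1 = 25

25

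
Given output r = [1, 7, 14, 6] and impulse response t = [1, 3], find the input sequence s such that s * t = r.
Deconvolve r=[1, 7, 14, 6] by t=[1, 3]. Since t[0]=1, solve forward: s[0] = r[0] / 1 = 1; s[1] = (r[1] - 1×3) / 1 = 4; s[2] = (r[2] - 4×3) / 1 = 2. So s = [1, 4, 2]. Check by forward convolution: r[0] = 1×1 = 1; r[1] = 1×3 + 4×1 = 7; r[2] = 4×3 + 2×1 = 14; r[3] = 2×3 = 6

[1, 4, 2]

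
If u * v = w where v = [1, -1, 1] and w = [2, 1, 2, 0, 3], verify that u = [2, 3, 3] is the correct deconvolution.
Forward-compute [2, 3, 3] * [1, -1, 1]: w[0] = 2×1 = 2; w[1] = 2×-1 + 3×1 = 1; w[2] = 2×1 + 3×-1 + 3×1 = 2; w[3] = 3×1 + 3×-1 = 0; w[4] = 3×1 = 3 → [2, 1, 2, 0, 3]. Matches given w = [2, 1, 2, 0, 3], so verified.

Verified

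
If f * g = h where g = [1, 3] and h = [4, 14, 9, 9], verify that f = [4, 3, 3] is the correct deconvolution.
Forward-compute [4, 3, 3] * [1, 3]: h[0] = 4×1 = 4; h[1] = 4×3 + 3×1 = 15; h[2] = 3×3 + 3×1 = 12; h[3] = 3×3 = 9 → [4, 15, 12, 9]. Does not match given h = [4, 14, 9, 9].

Not verified. [4, 3, 3] * [1, 3] = [4, 15, 12, 9], which differs from [4, 14, 9, 9] at index 1.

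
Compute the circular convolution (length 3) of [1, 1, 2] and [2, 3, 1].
Use y[k] = Σ_j s[j]·t[(k-j) mod 3]. y[0] = 1×2 + 1×1 + 2×3 = 9; y[1] = 1×3 + 1×2 + 2×1 = 7; y[2] = 1×1 + 1×3 + 2×2 = 8. Result: [9, 7, 8]

[9, 7, 8]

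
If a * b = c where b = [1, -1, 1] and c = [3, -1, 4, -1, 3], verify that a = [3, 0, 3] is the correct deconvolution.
Forward-compute [3, 0, 3] * [1, -1, 1]: c[0] = 3×1 = 3; c[1] = 3×-1 + 0×1 = -3; c[2] = 3×1 + 0×-1 + 3×1 = 6; c[3] = 0×1 + 3×-1 = -3; c[4] = 3×1 = 3 → [3, -3, 6, -3, 3]. Does not match given c = [3, -1, 4, -1, 3].

Not verified. [3, 0, 3] * [1, -1, 1] = [3, -3, 6, -3, 3], which differs from [3, -1, 4, -1, 3] at index 1.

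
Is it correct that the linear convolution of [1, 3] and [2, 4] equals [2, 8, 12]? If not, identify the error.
Recompute linear convolution of [1, 3] and [2, 4]: y[0] = 1×2 = 2; y[1] = 1×4 + 3×2 = 10; y[2] = 3×4 = 12 → [2, 10, 12]. Compare to given [2, 8, 12]: they differ at index 1: given 8, correct 10, so answer: No

No. Error at index 1: given 8, correct 10.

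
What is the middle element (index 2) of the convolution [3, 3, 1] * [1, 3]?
Use y[k] = Σ_i a[i]·b[k-i] at k=2. y[2] = 3×3 + 1×1 = 10

10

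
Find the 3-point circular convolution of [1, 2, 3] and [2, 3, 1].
Use y[k] = Σ_j a[j]·b[(k-j) mod 3]. y[0] = 1×2 + 2×1 + 3×3 = 13; y[1] = 1×3 + 2×2 + 3×1 = 10; y[2] = 1×1 + 2×3 + 3×2 = 13. Result: [13, 10, 13]

[13, 10, 13]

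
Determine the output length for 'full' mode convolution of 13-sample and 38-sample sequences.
Linear/full convolution length: m + n - 1 = 13 + 38 - 1 = 50

50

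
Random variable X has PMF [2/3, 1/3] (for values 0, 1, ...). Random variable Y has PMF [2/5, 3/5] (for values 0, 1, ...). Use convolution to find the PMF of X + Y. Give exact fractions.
P(X+Y=k) = Σ_i P(X=i)·P(Y=k-i) — a convolution of [2/3, 1/3] and [2/5, 3/5]. P(X+Y=0) = (2/3)×(2/5) = 4/15; P(X+Y=1) = (2/3)×(3/5) + (1/3)×(2/5) = 2/5 + 2/15 = 8/15; P(X+Y=2) = (1/3)×(3/5) = 1/5. PMF: [4/15, 8/15, 1/5] (sums to 1 ✓)

[4/15, 8/15, 1/5]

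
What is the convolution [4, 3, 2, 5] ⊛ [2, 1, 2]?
y[0] = 4×2 = 8; y[1] = 4×1 + 3×2 = 10; y[2] = 4×2 + 3×1 + 2×2 = 15; y[3] = 3×2 + 2×1 + 5×2 = 18; y[4] = 2×2 + 5×1 = 9; y[5] = 5×2 = 10

[8, 10, 15, 18, 9, 10]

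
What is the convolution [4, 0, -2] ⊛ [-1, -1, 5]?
y[0] = 4×-1 = -4; y[1] = 4×-1 + 0×-1 = -4; y[2] = 4×5 + 0×-1 + -2×-1 = 22; y[3] = 0×5 + -2×-1 = 2; y[4] = -2×5 = -10

[-4, -4, 22, 2, -10]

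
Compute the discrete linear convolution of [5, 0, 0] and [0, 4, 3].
y[0] = 5×0 = 0; y[1] = 5×4 + 0×0 = 20; y[2] = 5×3 + 0×4 + 0×0 = 15; y[3] = 0×3 + 0×4 = 0; y[4] = 0×3 = 0

[0, 20, 15, 0, 0]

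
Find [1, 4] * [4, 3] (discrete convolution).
y[0] = 1×4 = 4; y[1] = 1×3 + 4×4 = 19; y[2] = 4×3 = 12

[4, 19, 12]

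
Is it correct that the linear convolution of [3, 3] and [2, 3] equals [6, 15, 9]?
Recompute linear convolution of [3, 3] and [2, 3]: y[0] = 3×2 = 6; y[1] = 3×3 + 3×2 = 15; y[2] = 3×3 = 9 → [6, 15, 9]. Given [6, 15, 9] matches, so answer: Yes

Yes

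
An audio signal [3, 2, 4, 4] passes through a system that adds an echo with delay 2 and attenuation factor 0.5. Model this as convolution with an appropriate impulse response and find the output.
Direct-path + delayed-attenuated-path model → impulse response h = [1, 0, 0.5] (1 at lag 0, 0.5 at lag 2). Output y[n] = x[n] + 0.5·x[n - 2] (with x[n] = 0 outside 0..3): y[0] = 3 + 0.5×0 = 3; y[1] = 2 + 0.5×0 = 2; y[2] = 4 + 0.5×3 = 5.5; y[3] = 4 + 0.5×2 = 5.0; y[4] = 0 + 0.5×4 = 2.0; y[5] = 0 + 0.5×4 = 2.0. So y = [3, 2, 5.5, 5.0, 2.0, 2.0]

[3, 2, 5.5, 5.0, 2.0, 2.0]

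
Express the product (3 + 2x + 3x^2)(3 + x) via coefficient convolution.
Ascending coefficients: a = [3, 2, 3], b = [3, 1]. c[0] = 3×3 = 9; c[1] = 3×1 + 2×3 = 9; c[2] = 2×1 + 3×3 = 11; c[3] = 3×1 = 3. Result coefficients: [9, 9, 11, 3] → 9 + 9x + 11x^2 + 3x^3

9 + 9x + 11x^2 + 3x^3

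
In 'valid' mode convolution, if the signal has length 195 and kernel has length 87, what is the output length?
'Valid' mode counts only positions where the kernel fully overlaps the signal: m - n + 1 = 195 - 87 + 1 = 109

109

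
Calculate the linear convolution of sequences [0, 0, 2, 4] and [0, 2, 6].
y[0] = 0×0 = 0; y[1] = 0×2 + 0×0 = 0; y[2] = 0×6 + 0×2 + 2×0 = 0; y[3] = 0×6 + 2×2 + 4×0 = 4; y[4] = 2×6 + 4×2 = 20; y[5] = 4×6 = 24

[0, 0, 0, 4, 20, 24]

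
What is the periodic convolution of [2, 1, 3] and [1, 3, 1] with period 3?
Use y[k] = Σ_j x[j]·h[(k-j) mod 3]. y[0] = 2×1 + 1×1 + 3×3 = 12; y[1] = 2×3 + 1×1 + 3×1 = 10; y[2] = 2×1 + 1×3 + 3×1 = 8. Result: [12, 10, 8]

[12, 10, 8]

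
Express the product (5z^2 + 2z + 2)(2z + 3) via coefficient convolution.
Ascending coefficients: a = [2, 2, 5], b = [3, 2]. c[0] = 2×3 = 6; c[1] = 2×2 + 2×3 = 10; c[2] = 2×2 + 5×3 = 19; c[3] = 5×2 = 10. Result coefficients: [6, 10, 19, 10] → 10z^3 + 19z^2 + 10z + 6

10z^3 + 19z^2 + 10z + 6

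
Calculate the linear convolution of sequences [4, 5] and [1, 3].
y[0] = 4×1 = 4; y[1] = 4×3 + 5×1 = 17; y[2] = 5×3 = 15

[4, 17, 15]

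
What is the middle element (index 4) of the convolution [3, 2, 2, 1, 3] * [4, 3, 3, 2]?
Use y[k] = Σ_i a[i]·b[k-i] at k=4. y[4] = 2×2 + 2×3 + 1×3 + 3×4 = 25

25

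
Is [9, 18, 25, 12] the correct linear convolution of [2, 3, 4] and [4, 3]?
Recompute linear convolution of [2, 3, 4] and [4, 3]: y[0] = 2×4 = 8; y[1] = 2×3 + 3×4 = 18; y[2] = 3×3 + 4×4 = 25; y[3] = 4×3 = 12 → [8, 18, 25, 12]. Compare to given [9, 18, 25, 12]: they differ at index 0: given 9, correct 8, so answer: No

No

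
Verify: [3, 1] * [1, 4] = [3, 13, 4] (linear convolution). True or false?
Recompute linear convolution of [3, 1] and [1, 4]: y[0] = 3×1 = 3; y[1] = 3×4 + 1×1 = 13; y[2] = 1×4 = 4 → [3, 13, 4]. Given [3, 13, 4] matches, so answer: Yes

Yes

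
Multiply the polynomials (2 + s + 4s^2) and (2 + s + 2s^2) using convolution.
Ascending coefficients: a = [2, 1, 4], b = [2, 1, 2]. c[0] = 2×2 = 4; c[1] = 2×1 + 1×2 = 4; c[2] = 2×2 + 1×1 + 4×2 = 13; c[3] = 1×2 + 4×1 = 6; c[4] = 4×2 = 8. Result coefficients: [4, 4, 13, 6, 8] → 4 + 4s + 13s^2 + 6s^3 + 8s^4

4 + 4s + 13s^2 + 6s^3 + 8s^4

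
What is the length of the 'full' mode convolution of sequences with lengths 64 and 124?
Linear/full convolution length: m + n - 1 = 64 + 124 - 1 = 187

187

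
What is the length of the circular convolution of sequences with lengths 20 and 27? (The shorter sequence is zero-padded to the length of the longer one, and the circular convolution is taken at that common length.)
Circular convolution (zero-padding the shorter input) has length max(m, n) = max(20, 27) = 27

27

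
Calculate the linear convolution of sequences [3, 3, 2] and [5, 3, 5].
y[0] = 3×5 = 15; y[1] = 3×3 + 3×5 = 24; y[2] = 3×5 + 3×3 + 2×5 = 34; y[3] = 3×5 + 2×3 = 21; y[4] = 2×5 = 10

[15, 24, 34, 21, 10]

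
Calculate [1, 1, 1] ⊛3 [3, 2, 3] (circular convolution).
Use y[k] = Σ_j f[j]·g[(k-j) mod 3]. y[0] = 1×3 + 1×3 + 1×2 = 8; y[1] = 1×2 + 1×3 + 1×3 = 8; y[2] = 1×3 + 1×2 + 1×3 = 8. Result: [8, 8, 8]

[8, 8, 8]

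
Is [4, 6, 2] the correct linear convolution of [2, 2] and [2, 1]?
Recompute linear convolution of [2, 2] and [2, 1]: y[0] = 2×2 = 4; y[1] = 2×1 + 2×2 = 6; y[2] = 2×1 = 2 → [4, 6, 2]. Given [4, 6, 2] matches, so answer: Yes

Yes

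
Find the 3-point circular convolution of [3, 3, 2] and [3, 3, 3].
Use y[k] = Σ_j s[j]·t[(k-j) mod 3]. y[0] = 3×3 + 3×3 + 2×3 = 24; y[1] = 3×3 + 3×3 + 2×3 = 24; y[2] = 3×3 + 3×3 + 2×3 = 24. Result: [24, 24, 24]

[24, 24, 24]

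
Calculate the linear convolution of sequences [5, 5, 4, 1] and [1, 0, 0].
y[0] = 5×1 = 5; y[1] = 5×0 + 5×1 = 5; y[2] = 5×0 + 5×0 + 4×1 = 4; y[3] = 5×0 + 4×0 + 1×1 = 1; y[4] = 4×0 + 1×0 = 0; y[5] = 1×0 = 0

[5, 5, 4, 1, 0, 0]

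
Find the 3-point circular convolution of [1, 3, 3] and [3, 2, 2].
Use y[k] = Σ_j a[j]·b[(k-j) mod 3]. y[0] = 1×3 + 3×2 + 3×2 = 15; y[1] = 1×2 + 3×3 + 3×2 = 17; y[2] = 1×2 + 3×2 + 3×3 = 17. Result: [15, 17, 17]

[15, 17, 17]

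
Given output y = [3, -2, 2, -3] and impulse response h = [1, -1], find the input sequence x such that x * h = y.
Deconvolve y=[3, -2, 2, -3] by h=[1, -1]. Since h[0]=1, solve forward: x[0] = y[0] / 1 = 3; x[1] = (y[1] - 3×-1) / 1 = 1; x[2] = (y[2] - 1×-1) / 1 = 3. So x = [3, 1, 3]. Check by forward convolution: y[0] = 3×1 = 3; y[1] = 3×-1 + 1×1 = -2; y[2] = 1×-1 + 3×1 = 2; y[3] = 3×-1 = -3

[3, 1, 3]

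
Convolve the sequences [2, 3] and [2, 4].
y[0] = 2×2 = 4; y[1] = 2×4 + 3×2 = 14; y[2] = 3×4 = 12

[4, 14, 12]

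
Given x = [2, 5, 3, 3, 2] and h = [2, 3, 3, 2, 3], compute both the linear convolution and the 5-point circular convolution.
Linear: y_lin[0] = 2×2 = 4; y_lin[1] = 2×3 + 5×2 = 16; y_lin[2] = 2×3 + 5×3 + 3×2 = 27; y_lin[3] = 2×2 + 5×3 + 3×3 + 3×2 = 34; y_lin[4] = 2×3 + 5×2 + 3×3 + 3×3 + 2×2 = 38; y_lin[5] = 5×3 + 3×2 + 3×3 + 2×3 = 36; y_lin[6] = 3×3 + 3×2 + 2×3 = 21; y_lin[7] = 3×3 + 2×2 = 13; y_lin[8] = 2×3 = 6 → [4, 16, 27, 34, 38, 36, 21, 13, 6]. Circular (length 5): y[0] = 2×2 + 5×3 + 3×2 + 3×3 + 2×3 = 40; y[1] = 2×3 + 5×2 + 3×3 + 3×2 + 2×3 = 37; y[2] = 2×3 + 5×3 + 3×2 + 3×3 + 2×2 = 40; y[3] = 2×2 + 5×3 + 3×3 + 3×2 + 2×3 = 40; y[4] = 2×3 + 5×2 + 3×3 + 3×3 + 2×2 = 38 → [40, 37, 40, 40, 38]

Linear: [4, 16, 27, 34, 38, 36, 21, 13, 6], Circular: [40, 37, 40, 40, 38]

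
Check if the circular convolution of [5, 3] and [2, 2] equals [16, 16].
Recompute circular convolution of [5, 3] and [2, 2]: y[0] = 5×2 + 3×2 = 16; y[1] = 5×2 + 3×2 = 16 → [16, 16]. Given [16, 16] matches, so answer: Yes

Yes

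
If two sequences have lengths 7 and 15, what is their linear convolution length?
Linear/full convolution length: m + n - 1 = 7 + 15 - 1 = 21

21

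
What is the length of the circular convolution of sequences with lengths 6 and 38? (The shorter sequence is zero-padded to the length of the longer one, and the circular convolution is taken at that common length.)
Circular convolution (zero-padding the shorter input) has length max(m, n) = max(6, 38) = 38

38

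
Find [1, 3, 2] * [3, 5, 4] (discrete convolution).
y[0] = 1×3 = 3; y[1] = 1×5 + 3×3 = 14; y[2] = 1×4 + 3×5 + 2×3 = 25; y[3] = 3×4 + 2×5 = 22; y[4] = 2×4 = 8

[3, 14, 25, 22, 8]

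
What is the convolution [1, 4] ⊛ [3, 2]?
y[0] = 1×3 = 3; y[1] = 1×2 + 4×3 = 14; y[2] = 4×2 = 8

[3, 14, 8]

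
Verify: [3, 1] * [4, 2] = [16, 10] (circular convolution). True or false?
Recompute circular convolution of [3, 1] and [4, 2]: y[0] = 3×4 + 1×2 = 14; y[1] = 3×2 + 1×4 = 10 → [14, 10]. Compare to given [16, 10]: they differ at index 0: given 16, correct 14, so answer: No

No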